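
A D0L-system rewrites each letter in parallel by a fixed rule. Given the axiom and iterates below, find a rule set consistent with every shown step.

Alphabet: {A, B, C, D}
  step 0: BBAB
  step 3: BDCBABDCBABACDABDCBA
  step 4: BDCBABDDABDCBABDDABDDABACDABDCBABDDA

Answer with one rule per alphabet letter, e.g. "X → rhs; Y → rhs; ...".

  step 3 ⇒ step 4: BDCBABDCBABACDABDCBA ⇒ BD·C·BA·BD·DA·BD·C·BA·BD·DA·BD·DA·BA·C·DA·BD·C·BA·BD·DA
    A ↦ DA
    B ↦ BD
    C ↦ BA
    D ↦ C

A->DA, B->BD, C->BA, D->C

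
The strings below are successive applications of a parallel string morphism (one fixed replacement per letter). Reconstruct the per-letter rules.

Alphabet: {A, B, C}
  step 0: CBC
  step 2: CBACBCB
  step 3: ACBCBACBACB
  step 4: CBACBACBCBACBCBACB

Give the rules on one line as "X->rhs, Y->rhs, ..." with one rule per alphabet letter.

A->CB, B->CB, C->A

  step 3 ⇒ step 4: ACBCBACBACB ⇒ CB·A·CB·A·CB·CB·A·CB·CB·A·CB
    A ↦ CB
    B ↦ CB
    C ↦ A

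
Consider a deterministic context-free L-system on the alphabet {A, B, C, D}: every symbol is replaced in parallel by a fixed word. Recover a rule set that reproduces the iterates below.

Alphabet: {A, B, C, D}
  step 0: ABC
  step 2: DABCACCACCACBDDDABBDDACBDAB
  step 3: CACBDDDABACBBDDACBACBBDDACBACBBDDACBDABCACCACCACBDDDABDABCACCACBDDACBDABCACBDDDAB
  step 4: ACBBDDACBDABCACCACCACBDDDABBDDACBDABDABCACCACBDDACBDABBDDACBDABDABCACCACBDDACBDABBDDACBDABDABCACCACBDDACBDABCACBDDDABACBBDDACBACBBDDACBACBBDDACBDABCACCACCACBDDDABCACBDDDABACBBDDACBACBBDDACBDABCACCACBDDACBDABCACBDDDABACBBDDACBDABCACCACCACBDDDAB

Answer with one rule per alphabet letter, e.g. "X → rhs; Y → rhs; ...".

A->BDD, B->DAB, C->ACB, D->CAC

  step 3 ⇒ step 4: CACBDDDABACBBDDACBACBBDDACBACBBDDACBDABCACCACCACBDDDABDABCACCACBDDACBDABCACBDDDAB ⇒ ACB·BDD·ACB·DAB·CAC·CAC·CAC·BDD·DAB·BDD·ACB·DAB·DAB·CAC·CAC·BDD·ACB·DAB·BDD·ACB·DAB·DAB·CAC·CAC·BDD·ACB·DAB·BDD·ACB·DAB·DAB·CAC·CAC·BDD·ACB·DAB·CAC·BDD·DAB·ACB·BDD·ACB·ACB·BDD·ACB·ACB·BDD·ACB·DAB·CAC·CAC·CAC·BDD·DAB·CAC·BDD·DAB·ACB·BDD·ACB·ACB·BDD·ACB·DAB·CAC·CAC·BDD·ACB·DAB·CAC·BDD·DAB·ACB·BDD·ACB·DAB·CAC·CAC·CAC·BDD·DAB
    A ↦ BDD
    B ↦ DAB
    C ↦ ACB
    D ↦ CAC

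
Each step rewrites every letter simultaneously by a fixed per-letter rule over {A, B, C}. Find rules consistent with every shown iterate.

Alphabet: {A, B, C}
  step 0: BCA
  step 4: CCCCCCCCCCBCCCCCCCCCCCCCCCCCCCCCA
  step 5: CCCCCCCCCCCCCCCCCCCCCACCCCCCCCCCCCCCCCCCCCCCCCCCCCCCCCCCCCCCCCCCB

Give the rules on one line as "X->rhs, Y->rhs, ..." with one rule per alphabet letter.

  step 4 ⇒ step 5: CCCCCCCCCCBCCCCCCCCCCCCCCCCCCCCCA ⇒ CC·CC·CC·CC·CC·CC·CC·CC·CC·CC·CA·CC·CC·CC·CC·CC·CC·CC·CC·CC·CC·CC·CC·CC·CC·CC·CC·CC·CC·CC·CC·CC·B
    A ↦ B
    B ↦ CA
    C ↦ CC

A->B, B->CA, C->CC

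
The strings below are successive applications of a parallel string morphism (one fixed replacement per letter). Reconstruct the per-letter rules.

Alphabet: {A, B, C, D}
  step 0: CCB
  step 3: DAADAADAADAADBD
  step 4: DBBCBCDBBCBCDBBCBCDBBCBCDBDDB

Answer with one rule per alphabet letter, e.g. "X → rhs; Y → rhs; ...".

  step 3 ⇒ step 4: DAADAADAADAADBD ⇒ DB·BC·BC·DB·BC·BC·DB·BC·BC·DB·BC·BC·DB·D·DB
    A ↦ BC
    B ↦ D
    D ↦ DB
    C ↦ AA  (constrained at step 0)

A->BC, B->D, C->AA, D->DB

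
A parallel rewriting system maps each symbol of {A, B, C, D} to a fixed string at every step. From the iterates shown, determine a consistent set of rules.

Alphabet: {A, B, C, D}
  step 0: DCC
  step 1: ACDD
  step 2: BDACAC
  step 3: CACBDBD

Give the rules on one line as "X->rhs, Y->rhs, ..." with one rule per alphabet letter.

A->B, B->C, C->D, D->AC

  step 2 ⇒ step 3: BDACAC ⇒ C·AC·B·D·B·D
    A ↦ B
    B ↦ C
    C ↦ D
    D ↦ AC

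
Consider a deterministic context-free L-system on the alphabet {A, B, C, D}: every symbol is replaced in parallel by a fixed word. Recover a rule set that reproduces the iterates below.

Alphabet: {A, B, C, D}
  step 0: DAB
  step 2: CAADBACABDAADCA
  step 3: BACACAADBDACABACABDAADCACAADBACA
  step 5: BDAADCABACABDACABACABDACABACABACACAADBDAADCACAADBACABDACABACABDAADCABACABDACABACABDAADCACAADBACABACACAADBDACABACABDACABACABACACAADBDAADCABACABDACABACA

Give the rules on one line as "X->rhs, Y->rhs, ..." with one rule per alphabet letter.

  step 2 ⇒ step 3: CAADBACABDAADCA ⇒ BA·CA·CA·AD·BDA·CA·BA·CA·BDA·AD·CA·CA·AD·BA·CA
    A ↦ CA
    B ↦ BDA
    C ↦ BA
    D ↦ AD

A->CA, B->BDA, C->BA, D->AD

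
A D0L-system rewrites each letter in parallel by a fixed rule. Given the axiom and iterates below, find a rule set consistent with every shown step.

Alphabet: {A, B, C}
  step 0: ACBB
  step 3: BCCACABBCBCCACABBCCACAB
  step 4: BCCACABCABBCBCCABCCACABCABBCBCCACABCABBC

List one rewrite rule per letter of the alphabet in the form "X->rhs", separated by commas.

A->B, B->BC, C->CA

  step 3 ⇒ step 4: BCCACABBCBCCACABBCCACAB ⇒ BC·CA·CA·B·CA·B·BC·BC·CA·BC·CA·CA·B·CA·B·BC·BC·CA·CA·B·CA·B·BC
    A ↦ B
    B ↦ BC
    C ↦ CA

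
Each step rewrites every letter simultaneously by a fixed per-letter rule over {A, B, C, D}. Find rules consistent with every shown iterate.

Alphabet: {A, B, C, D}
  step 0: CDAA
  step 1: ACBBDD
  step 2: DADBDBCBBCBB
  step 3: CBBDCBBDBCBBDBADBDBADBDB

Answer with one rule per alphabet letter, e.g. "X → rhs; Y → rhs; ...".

A->D, B->DB, C->A, D->CBB

  step 2 ⇒ step 3: DADBDBCBBCBB ⇒ CBB·D·CBB·DB·CBB·DB·A·DB·DB·A·DB·DB
    A ↦ D
    B ↦ DB
    C ↦ A
    D ↦ CBB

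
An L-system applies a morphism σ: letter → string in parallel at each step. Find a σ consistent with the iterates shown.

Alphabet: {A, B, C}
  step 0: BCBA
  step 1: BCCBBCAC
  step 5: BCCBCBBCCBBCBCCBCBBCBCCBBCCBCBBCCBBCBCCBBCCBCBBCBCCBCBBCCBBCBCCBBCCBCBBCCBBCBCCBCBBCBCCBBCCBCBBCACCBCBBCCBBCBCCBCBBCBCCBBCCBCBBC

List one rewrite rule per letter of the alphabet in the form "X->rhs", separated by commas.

  step 0 ⇒ step 1: BCBA ⇒ BC·CB·BC·AC
    A ↦ AC
    B ↦ BC
    C ↦ CB

A->AC, B->BC, C->CB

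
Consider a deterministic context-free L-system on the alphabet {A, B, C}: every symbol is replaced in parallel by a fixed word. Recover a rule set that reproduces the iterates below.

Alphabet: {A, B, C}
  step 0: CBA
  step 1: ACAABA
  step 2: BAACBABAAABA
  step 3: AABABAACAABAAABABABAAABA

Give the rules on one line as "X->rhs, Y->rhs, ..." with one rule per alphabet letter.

  step 2 ⇒ step 3: BAACBABAAABA ⇒ AA·BA·BA·AC·AA·BA·AA·BA·BA·BA·AA·BA
    A ↦ BA
    B ↦ AA
    C ↦ AC

A->BA, B->AA, C->AC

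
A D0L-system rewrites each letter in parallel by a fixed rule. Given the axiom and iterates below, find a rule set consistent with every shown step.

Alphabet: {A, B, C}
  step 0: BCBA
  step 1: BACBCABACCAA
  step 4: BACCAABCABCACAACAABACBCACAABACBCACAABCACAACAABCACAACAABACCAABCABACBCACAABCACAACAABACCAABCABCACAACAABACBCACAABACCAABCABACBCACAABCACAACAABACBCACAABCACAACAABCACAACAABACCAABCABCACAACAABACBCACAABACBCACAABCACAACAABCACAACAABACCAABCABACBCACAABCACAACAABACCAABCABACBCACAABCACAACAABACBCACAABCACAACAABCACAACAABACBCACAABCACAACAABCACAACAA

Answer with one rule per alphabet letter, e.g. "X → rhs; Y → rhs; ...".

A->CAA, B->BAC, C->BCA

  step 0 ⇒ step 1: BCBA ⇒ BAC·BCA·BAC·CAA
    A ↦ CAA
    B ↦ BAC
    C ↦ BCA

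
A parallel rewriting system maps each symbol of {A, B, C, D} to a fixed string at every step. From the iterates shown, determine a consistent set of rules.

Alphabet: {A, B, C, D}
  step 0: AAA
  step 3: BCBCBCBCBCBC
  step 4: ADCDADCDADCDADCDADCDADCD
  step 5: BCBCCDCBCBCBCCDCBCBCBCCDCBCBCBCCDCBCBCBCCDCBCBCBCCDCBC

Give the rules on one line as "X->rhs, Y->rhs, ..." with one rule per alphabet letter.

  step 4 ⇒ step 5: ADCDADCDADCDADCDADCDADCD ⇒ B·CBC·CD·CBC·B·CBC·CD·CBC·B·CBC·CD·CBC·B·CBC·CD·CBC·B·CBC·CD·CBC·B·CBC·CD·CBC
    A ↦ B
    C ↦ CD
    D ↦ CBC
  step 3 ⇒ step 4: BCBCBCBCBCBC ⇒ AD·CD·AD·CD·AD·CD·AD·CD·AD·CD·AD·CD
    B ↦ AD

A->B, B->AD, C->CD, D->CBC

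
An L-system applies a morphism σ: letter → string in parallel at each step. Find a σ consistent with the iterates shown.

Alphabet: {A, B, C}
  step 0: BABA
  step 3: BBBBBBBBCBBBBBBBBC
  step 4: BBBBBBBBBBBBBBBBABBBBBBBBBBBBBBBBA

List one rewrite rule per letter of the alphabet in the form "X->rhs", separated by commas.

  step 3 ⇒ step 4: BBBBBBBBCBBBBBBBBC ⇒ BB·BB·BB·BB·BB·BB·BB·BB·A·BB·BB·BB·BB·BB·BB·BB·BB·A
    B ↦ BB
    C ↦ A
    A ↦ C  (constrained at step 0)

A->C, B->BB, C->A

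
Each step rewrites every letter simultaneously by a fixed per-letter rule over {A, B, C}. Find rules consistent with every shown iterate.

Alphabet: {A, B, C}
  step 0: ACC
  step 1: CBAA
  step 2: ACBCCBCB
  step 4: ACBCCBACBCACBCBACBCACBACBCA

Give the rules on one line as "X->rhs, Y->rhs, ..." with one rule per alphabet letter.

  step 1 ⇒ step 2: CBAA ⇒ A·CBC·CB·CB
    A ↦ CB
    B ↦ CBC
    C ↦ A

A->CB, B->CBC, C->A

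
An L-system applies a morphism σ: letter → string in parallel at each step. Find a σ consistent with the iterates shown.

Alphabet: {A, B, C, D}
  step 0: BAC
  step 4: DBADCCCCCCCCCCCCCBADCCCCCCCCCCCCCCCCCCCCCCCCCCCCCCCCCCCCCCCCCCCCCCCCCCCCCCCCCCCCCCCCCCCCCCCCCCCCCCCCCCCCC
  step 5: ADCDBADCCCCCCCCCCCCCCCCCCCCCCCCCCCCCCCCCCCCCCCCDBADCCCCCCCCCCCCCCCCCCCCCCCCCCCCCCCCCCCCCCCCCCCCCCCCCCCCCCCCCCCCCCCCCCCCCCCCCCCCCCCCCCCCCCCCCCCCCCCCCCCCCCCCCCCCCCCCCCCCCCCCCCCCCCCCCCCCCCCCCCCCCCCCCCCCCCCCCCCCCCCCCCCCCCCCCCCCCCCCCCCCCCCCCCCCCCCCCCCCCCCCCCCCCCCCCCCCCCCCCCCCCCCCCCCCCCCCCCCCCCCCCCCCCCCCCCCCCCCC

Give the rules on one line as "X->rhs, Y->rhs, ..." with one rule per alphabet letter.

A->B, B->D, C->CCC, D->ADC

  step 4 ⇒ step 5: DBADCCCCCCCCCCCCCBADCCCCCCCCCCCCCCCCCCCCCCCCCCCCCCCCCCCCCCCCCCCCCCCCCCCCCCCCCCCCCCCCCCCCCCCCCCCCCCCCCCCCC ⇒ ADC·D·B·ADC·CCC·CCC·CCC·CCC·CCC·CCC·CCC·CCC·CCC·CCC·CCC·CCC·CCC·D·B·ADC·CCC·CCC·CCC·CCC·CCC·CCC·CCC·CCC·CCC·CCC·CCC·CCC·CCC·CCC·CCC·CCC·CCC·CCC·CCC·CCC·CCC·CCC·CCC·CCC·CCC·CCC·CCC·CCC·CCC·CCC·CCC·CCC·CCC·CCC·CCC·CCC·CCC·CCC·CCC·CCC·CCC·CCC·CCC·CCC·CCC·CCC·CCC·CCC·CCC·CCC·CCC·CCC·CCC·CCC·CCC·CCC·CCC·CCC·CCC·CCC·CCC·CCC·CCC·CCC·CCC·CCC·CCC·CCC·CCC·CCC·CCC·CCC·CCC·CCC·CCC·CCC·CCC·CCC·CCC·CCC·CCC·CCC·CCC·CCC·CCC
    A ↦ B
    B ↦ D
    C ↦ CCC
    D ↦ ADC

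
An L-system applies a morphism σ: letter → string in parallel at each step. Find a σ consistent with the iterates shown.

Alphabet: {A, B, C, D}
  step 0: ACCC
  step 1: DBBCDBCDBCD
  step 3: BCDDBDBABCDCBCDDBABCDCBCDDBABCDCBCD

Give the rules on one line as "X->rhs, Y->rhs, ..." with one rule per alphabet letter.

  step 0 ⇒ step 1: ACCC ⇒ DB·BCD·BCD·BCD
    A ↦ DB
    C ↦ BCD
    B ↦ A  (constrained at step 1)
    D ↦ C  (constrained at step 1)

A->DB, B->A, C->BCD, D->C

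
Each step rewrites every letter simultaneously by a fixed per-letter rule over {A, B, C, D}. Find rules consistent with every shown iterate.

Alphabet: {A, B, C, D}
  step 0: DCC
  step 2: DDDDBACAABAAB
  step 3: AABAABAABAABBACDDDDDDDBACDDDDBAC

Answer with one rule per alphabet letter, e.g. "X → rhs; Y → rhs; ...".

  step 2 ⇒ step 3: DDDDBACAABAAB ⇒ AAB·AAB·AAB·AAB·BAC·DD·D·DD·DD·BAC·DD·DD·BAC
    A ↦ DD
    B ↦ BAC
    C ↦ D
    D ↦ AAB

A->DD, B->BAC, C->D, D->AAB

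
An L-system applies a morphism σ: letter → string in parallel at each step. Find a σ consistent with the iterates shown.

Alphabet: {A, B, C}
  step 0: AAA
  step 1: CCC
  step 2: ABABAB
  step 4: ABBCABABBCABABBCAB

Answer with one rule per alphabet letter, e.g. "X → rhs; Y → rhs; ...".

A->C, B->BC, C->AB

  step 1 ⇒ step 2: CCC ⇒ AB·AB·AB
    C ↦ AB
  step 0 ⇒ step 1: AAA ⇒ C·C·C
    A ↦ C
    B ↦ BC  (constrained at step 2)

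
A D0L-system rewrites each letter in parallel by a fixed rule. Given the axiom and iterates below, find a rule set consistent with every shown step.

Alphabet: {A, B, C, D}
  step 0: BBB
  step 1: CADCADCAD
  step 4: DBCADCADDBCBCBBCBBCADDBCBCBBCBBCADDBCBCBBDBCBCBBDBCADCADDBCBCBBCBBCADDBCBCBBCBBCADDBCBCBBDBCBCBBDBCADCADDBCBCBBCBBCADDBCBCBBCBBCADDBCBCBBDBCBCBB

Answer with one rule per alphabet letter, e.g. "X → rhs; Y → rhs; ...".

  step 0 ⇒ step 1: BBB ⇒ CAD·CAD·CAD
    B ↦ CAD
    A ↦ CB  (constrained at step 1)
    C ↦ DB  (constrained at step 1)
    D ↦ CBB  (constrained at step 1)

A->CB, B->CAD, C->DB, D->CBB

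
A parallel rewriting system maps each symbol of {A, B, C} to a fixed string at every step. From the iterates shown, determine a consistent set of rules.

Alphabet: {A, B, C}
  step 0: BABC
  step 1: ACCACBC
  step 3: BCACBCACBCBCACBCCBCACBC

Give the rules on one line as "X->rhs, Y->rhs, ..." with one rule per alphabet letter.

  step 0 ⇒ step 1: BABC ⇒ AC·C·AC·BC
    A ↦ C
    B ↦ AC
    C ↦ BC

A->C, B->AC, C->BC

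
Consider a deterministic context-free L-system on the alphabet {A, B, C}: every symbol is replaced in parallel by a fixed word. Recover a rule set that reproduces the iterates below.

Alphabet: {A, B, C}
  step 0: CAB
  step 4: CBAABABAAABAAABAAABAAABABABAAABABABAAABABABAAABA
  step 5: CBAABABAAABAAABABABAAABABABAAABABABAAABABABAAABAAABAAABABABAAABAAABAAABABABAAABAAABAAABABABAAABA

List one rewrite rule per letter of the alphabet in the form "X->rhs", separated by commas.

A->BA, B->AA, C->CB

  step 4 ⇒ step 5: CBAABABAAABAAABAAABAAABABABAAABABABAAABABABAAABA ⇒ CB·AA·BA·BA·AA·BA·AA·BA·BA·BA·AA·BA·BA·BA·AA·BA·BA·BA·AA·BA·BA·BA·AA·BA·AA·BA·AA·BA·BA·BA·AA·BA·AA·BA·AA·BA·BA·BA·AA·BA·AA·BA·AA·BA·BA·BA·AA·BA
    A ↦ BA
    B ↦ AA
    C ↦ CB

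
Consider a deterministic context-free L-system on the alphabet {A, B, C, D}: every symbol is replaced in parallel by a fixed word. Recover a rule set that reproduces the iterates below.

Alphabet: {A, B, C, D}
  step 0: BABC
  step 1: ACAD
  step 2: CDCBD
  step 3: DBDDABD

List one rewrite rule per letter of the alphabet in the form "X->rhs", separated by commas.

  step 2 ⇒ step 3: CDCBD ⇒ D·BD·D·A·BD
    B ↦ A
    C ↦ D
    D ↦ BD
  step 0 ⇒ step 1: BABC ⇒ A·C·A·D
    A ↦ C

A->C, B->A, C->D, D->BD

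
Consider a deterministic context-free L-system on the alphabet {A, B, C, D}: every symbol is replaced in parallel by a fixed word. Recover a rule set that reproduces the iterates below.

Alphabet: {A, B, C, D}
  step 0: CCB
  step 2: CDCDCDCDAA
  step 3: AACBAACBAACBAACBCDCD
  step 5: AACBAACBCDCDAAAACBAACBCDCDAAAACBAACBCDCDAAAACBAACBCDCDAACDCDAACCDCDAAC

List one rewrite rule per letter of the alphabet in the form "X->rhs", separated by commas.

  step 2 ⇒ step 3: CDCDCDCDAA ⇒ AA·CB·AA·CB·AA·CB·AA·CB·CD·CD
    A ↦ CD
    C ↦ AA
    D ↦ CB
    B ↦ C  (constrained at step 0)

A->CD, B->C, C->AA, D->CB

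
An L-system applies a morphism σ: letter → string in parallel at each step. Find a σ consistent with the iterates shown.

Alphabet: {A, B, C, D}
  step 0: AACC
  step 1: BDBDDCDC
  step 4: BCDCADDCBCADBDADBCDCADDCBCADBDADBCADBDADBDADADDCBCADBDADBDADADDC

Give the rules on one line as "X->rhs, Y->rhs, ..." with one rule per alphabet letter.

A->BD, B->BC, C->DC, D->AD

  step 0 ⇒ step 1: AACC ⇒ BD·BD·DC·DC
    A ↦ BD
    C ↦ DC
    B ↦ BC  (constrained at step 1)
    D ↦ AD  (constrained at step 1)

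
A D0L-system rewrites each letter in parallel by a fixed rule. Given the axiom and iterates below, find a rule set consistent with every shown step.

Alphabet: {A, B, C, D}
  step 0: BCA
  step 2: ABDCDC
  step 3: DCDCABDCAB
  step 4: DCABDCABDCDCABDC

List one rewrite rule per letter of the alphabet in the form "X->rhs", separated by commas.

  step 3 ⇒ step 4: DCDCABDCAB ⇒ DC·AB·DC·AB·D·C·DC·AB·D·C
    A ↦ D
    B ↦ C
    C ↦ AB
    D ↦ DC

A->D, B->C, C->AB, D->DC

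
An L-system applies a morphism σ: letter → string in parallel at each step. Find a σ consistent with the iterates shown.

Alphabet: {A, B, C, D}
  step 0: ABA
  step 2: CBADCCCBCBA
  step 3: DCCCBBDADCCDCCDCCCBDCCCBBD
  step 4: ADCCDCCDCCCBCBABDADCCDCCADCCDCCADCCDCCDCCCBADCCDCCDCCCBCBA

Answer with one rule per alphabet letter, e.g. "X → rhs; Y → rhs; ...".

  step 3 ⇒ step 4: DCCCBBDADCCDCCDCCCBDCCCBBD ⇒ A·DCC·DCC·DCC·CB·CB·A·BD·A·DCC·DCC·A·DCC·DCC·A·DCC·DCC·DCC·CB·A·DCC·DCC·DCC·CB·CB·A
    A ↦ BD
    B ↦ CB
    C ↦ DCC
    D ↦ A

A->BD, B->CB, C->DCC, D->A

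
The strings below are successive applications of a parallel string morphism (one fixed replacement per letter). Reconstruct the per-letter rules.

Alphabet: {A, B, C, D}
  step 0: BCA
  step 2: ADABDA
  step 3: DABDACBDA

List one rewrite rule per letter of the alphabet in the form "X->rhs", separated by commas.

  step 2 ⇒ step 3: ADABDA ⇒ DA·B·DA·C·B·DA
    A ↦ DA
    B ↦ C
    D ↦ B
    C ↦ A  (constrained at step 0)

A->DA, B->C, C->A, D->B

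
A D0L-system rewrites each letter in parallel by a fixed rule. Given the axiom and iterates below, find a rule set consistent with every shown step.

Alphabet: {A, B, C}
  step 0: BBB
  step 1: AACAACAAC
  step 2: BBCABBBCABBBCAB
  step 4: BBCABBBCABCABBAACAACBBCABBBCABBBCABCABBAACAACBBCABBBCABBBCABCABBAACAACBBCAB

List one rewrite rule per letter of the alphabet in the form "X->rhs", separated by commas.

  step 1 ⇒ step 2: AACAACAAC ⇒ B·B·CAB·B·B·CAB·B·B·CAB
    A ↦ B
    C ↦ CAB
  step 0 ⇒ step 1: BBB ⇒ AAC·AAC·AAC
    B ↦ AAC

A->B, B->AAC, C->CAB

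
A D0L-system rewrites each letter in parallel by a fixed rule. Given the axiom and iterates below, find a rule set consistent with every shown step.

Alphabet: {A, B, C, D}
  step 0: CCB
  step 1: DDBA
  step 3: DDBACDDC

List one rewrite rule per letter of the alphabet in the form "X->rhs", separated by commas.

A->CD, B->BA, C->D, D->C

  step 0 ⇒ step 1: CCB ⇒ D·D·BA
    B ↦ BA
    C ↦ D
    A ↦ CD  (constrained at step 1)
    D ↦ C  (constrained at step 1)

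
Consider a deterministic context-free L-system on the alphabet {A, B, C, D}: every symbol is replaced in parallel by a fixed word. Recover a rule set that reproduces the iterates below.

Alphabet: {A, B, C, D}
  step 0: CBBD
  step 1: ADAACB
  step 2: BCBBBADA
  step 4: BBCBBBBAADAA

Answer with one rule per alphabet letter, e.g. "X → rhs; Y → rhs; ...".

  step 1 ⇒ step 2: ADAACB ⇒ B·CB·B·B·AD·A
    A ↦ B
    B ↦ A
    C ↦ AD
    D ↦ CB

A->B, B->A, C->AD, D->CB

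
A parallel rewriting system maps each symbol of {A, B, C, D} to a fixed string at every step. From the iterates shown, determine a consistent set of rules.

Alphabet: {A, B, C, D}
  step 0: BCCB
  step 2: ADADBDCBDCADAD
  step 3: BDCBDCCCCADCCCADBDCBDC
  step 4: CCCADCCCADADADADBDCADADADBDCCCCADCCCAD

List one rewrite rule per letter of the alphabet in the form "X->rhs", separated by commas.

  step 3 ⇒ step 4: BDCBDCCCCADCCCADBDCBDC ⇒ CC·C·AD·CC·C·AD·AD·AD·AD·BD·C·AD·AD·AD·BD·C·CC·C·AD·CC·C·AD
    A ↦ BD
    B ↦ CC
    C ↦ AD
    D ↦ C

A->BD, B->CC, C->AD, D->C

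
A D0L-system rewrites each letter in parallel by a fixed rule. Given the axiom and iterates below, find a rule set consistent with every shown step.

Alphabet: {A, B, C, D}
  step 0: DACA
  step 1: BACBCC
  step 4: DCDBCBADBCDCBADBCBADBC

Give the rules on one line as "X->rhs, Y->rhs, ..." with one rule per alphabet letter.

A->C, B->D, C->BC, D->BA

  step 0 ⇒ step 1: DACA ⇒ BA·C·BC·C
    A ↦ C
    C ↦ BC
    D ↦ BA
    B ↦ D  (constrained at step 1)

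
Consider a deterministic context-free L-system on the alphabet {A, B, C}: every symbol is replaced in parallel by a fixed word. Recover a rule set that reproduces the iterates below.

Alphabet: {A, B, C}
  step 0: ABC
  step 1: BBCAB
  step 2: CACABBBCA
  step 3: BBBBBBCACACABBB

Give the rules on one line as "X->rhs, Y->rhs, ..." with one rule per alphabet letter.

  step 2 ⇒ step 3: CACABBBCA ⇒ B·BB·B·BB·CA·CA·CA·B·BB
    A ↦ BB
    B ↦ CA
    C ↦ B

A->BB, B->CA, C->B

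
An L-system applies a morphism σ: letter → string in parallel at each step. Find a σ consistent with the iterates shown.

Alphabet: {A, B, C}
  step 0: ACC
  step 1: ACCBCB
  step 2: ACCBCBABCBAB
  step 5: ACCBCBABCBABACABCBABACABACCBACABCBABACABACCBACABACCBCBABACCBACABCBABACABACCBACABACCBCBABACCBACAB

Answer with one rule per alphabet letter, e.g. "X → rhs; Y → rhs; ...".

  step 1 ⇒ step 2: ACCBCB ⇒ AC·CB·CB·AB·CB·AB
    A ↦ AC
    B ↦ AB
    C ↦ CB

A->AC, B->AB, C->CB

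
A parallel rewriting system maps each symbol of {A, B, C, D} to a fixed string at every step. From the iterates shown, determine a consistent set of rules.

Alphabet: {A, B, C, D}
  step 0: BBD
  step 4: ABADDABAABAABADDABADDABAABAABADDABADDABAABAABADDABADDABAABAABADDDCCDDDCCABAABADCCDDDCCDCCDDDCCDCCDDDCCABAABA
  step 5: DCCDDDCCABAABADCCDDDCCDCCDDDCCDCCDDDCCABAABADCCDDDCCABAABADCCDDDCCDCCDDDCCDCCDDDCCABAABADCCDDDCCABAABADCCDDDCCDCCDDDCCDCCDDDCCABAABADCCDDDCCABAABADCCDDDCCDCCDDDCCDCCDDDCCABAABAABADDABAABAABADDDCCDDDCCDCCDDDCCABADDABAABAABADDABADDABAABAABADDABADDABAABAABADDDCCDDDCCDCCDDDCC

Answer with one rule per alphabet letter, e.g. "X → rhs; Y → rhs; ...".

  step 4 ⇒ step 5: ABADDABAABAABADDABADDABAABAABADDABADDABAABAABADDABADDABAABAABADDDCCDDDCCABAABADCCDDDCCDCCDDDCCDCCDDDCCABAABA ⇒ DCC·DD·DCC·ABA·ABA·DCC·DD·DCC·DCC·DD·DCC·DCC·DD·DCC·ABA·ABA·DCC·DD·DCC·ABA·ABA·DCC·DD·DCC·DCC·DD·DCC·DCC·DD·DCC·ABA·ABA·DCC·DD·DCC·ABA·ABA·DCC·DD·DCC·DCC·DD·DCC·DCC·DD·DCC·ABA·ABA·DCC·DD·DCC·ABA·ABA·DCC·DD·DCC·DCC·DD·DCC·DCC·DD·DCC·ABA·ABA·ABA·D·D·ABA·ABA·ABA·D·D·DCC·DD·DCC·DCC·DD·DCC·ABA·D·D·ABA·ABA·ABA·D·D·ABA·D·D·ABA·ABA·ABA·D·D·ABA·D·D·ABA·ABA·ABA·D·D·DCC·DD·DCC·DCC·DD·DCC
    A ↦ DCC
    B ↦ DD
    C ↦ D
    D ↦ ABA

A->DCC, B->DD, C->D, D->ABA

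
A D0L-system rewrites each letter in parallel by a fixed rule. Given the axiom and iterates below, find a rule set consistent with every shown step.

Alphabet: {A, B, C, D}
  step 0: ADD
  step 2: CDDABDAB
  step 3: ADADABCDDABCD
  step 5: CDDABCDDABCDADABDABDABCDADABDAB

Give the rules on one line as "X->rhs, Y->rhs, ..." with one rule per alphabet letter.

A->B, B->CD, C->A, D->DA

  step 2 ⇒ step 3: CDDABDAB ⇒ A·DA·DA·B·CD·DA·B·CD
    A ↦ B
    B ↦ CD
    C ↦ A
    D ↦ DA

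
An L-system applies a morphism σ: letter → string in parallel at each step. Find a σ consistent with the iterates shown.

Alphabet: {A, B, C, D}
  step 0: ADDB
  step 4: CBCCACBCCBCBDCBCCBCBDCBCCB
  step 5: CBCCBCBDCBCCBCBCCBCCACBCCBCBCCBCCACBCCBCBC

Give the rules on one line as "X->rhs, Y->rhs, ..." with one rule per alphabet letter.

  step 4 ⇒ step 5: CBCCACBCCBCBDCBCCBCBDCBCCB ⇒ CB·C·CB·CB·D·CB·C·CB·CB·C·CB·C·CA·CB·C·CB·CB·C·CB·C·CA·CB·C·CB·CB·C
    A ↦ D
    B ↦ C
    C ↦ CB
    D ↦ CA

A->D, B->C, C->CB, D->CA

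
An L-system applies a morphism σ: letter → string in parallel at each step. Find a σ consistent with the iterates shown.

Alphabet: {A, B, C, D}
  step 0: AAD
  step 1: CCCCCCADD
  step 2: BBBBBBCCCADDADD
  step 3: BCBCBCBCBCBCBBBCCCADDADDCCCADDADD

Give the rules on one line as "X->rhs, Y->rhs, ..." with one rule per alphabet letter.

  step 2 ⇒ step 3: BBBBBBCCCADDADD ⇒ BC·BC·BC·BC·BC·BC·B·B·B·CCC·ADD·ADD·CCC·ADD·ADD
    A ↦ CCC
    B ↦ BC
    C ↦ B
    D ↦ ADD

A->CCC, B->BC, C->B, D->ADD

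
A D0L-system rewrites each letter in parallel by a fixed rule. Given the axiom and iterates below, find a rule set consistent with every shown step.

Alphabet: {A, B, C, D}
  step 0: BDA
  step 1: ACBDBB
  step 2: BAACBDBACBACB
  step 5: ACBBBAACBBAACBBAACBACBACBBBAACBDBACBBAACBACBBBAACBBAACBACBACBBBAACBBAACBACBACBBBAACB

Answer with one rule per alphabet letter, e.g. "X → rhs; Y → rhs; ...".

A->B, B->ACB, C->A, D->DB

  step 1 ⇒ step 2: ACBDBB ⇒ B·A·ACB·DB·ACB·ACB
    A ↦ B
    B ↦ ACB
    C ↦ A
    D ↦ DB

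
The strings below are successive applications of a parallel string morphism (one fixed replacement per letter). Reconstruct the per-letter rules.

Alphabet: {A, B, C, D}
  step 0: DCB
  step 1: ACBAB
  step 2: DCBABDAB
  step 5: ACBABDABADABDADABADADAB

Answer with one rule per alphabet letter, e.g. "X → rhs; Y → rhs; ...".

A->D, B->AB, C->CB, D->A

  step 1 ⇒ step 2: ACBAB ⇒ D·CB·AB·D·AB
    A ↦ D
    B ↦ AB
    C ↦ CB
  step 0 ⇒ step 1: DCB ⇒ A·CB·AB
    D ↦ A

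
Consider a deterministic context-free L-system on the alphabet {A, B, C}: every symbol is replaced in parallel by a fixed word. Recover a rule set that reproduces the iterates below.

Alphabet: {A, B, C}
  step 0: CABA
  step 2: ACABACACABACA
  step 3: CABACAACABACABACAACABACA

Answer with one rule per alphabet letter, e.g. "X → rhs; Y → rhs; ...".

  step 2 ⇒ step 3: ACABACACABACA ⇒ CA·BA·CA·A·CA·BA·CA·BA·CA·A·CA·BA·CA
    A ↦ CA
    B ↦ A
    C ↦ BA

A->CA, B->A, C->BA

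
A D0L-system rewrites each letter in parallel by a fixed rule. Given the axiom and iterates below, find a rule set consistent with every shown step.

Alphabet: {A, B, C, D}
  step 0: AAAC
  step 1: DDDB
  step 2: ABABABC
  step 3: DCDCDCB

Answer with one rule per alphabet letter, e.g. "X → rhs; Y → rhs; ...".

A->D, B->C, C->B, D->AB

  step 2 ⇒ step 3: ABABABC ⇒ D·C·D·C·D·C·B
    A ↦ D
    B ↦ C
    C ↦ B
  step 1 ⇒ step 2: DDDB ⇒ AB·AB·AB·C
    D ↦ AB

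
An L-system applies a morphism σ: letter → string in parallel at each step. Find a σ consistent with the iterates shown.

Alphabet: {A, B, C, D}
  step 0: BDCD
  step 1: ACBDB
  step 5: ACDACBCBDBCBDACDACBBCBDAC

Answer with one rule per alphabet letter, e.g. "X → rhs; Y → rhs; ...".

A->CB, B->AC, C->D, D->B

  step 0 ⇒ step 1: BDCD ⇒ AC·B·D·B
    B ↦ AC
    C ↦ D
    D ↦ B
    A ↦ CB  (constrained at step 1)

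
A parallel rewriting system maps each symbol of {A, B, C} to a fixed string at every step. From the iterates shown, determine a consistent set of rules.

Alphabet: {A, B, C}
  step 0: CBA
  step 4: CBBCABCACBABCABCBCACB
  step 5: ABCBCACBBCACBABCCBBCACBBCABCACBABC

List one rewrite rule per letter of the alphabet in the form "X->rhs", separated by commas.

A->CB, B->BC, C->A

  step 4 ⇒ step 5: CBBCABCACBABCABCBCACB ⇒ A·BC·BC·A·CB·BC·A·CB·A·BC·CB·BC·A·CB·BC·A·BC·A·CB·A·BC
    A ↦ CB
    B ↦ BC
    C ↦ A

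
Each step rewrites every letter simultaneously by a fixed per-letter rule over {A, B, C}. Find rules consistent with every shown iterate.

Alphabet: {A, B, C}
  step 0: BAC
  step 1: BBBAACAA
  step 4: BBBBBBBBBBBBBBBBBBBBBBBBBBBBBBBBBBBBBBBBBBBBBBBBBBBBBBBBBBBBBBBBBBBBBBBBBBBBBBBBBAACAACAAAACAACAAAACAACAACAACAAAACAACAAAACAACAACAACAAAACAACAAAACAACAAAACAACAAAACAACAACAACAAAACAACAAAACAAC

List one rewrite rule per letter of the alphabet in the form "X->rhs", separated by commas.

A->AAC, B->BBB, C->AA

  step 0 ⇒ step 1: BAC ⇒ BBB·AAC·AA
    A ↦ AAC
    B ↦ BBB
    C ↦ AA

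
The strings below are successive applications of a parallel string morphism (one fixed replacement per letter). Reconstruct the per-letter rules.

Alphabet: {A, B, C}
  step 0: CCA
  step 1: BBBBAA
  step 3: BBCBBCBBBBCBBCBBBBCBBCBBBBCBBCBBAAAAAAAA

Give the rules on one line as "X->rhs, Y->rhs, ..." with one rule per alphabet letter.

A->AA, B->BBC, C->BB

  step 0 ⇒ step 1: CCA ⇒ BB·BB·AA
    A ↦ AA
    C ↦ BB
    B ↦ BBC  (constrained at step 1)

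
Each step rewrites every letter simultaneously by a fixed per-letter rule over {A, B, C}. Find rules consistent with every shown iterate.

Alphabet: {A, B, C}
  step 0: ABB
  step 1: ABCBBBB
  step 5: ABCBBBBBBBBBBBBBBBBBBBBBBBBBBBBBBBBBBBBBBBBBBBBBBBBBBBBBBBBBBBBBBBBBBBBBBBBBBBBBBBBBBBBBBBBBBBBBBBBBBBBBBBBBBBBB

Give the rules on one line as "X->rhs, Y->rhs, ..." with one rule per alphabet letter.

  step 0 ⇒ step 1: ABB ⇒ ABC·BB·BB
    A ↦ ABC
    B ↦ BB
    C ↦ B  (constrained at step 1)

A->ABC, B->BB, C->B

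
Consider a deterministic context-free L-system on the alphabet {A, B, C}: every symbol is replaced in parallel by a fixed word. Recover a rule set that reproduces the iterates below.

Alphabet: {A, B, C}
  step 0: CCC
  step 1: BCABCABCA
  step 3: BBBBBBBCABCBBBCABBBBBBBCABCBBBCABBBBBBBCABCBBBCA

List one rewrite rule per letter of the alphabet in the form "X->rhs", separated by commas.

  step 0 ⇒ step 1: CCC ⇒ BCA·BCA·BCA
    C ↦ BCA
    A ↦ BC  (constrained at step 1)
    B ↦ BB  (constrained at step 1)

A->BC, B->BB, C->BCA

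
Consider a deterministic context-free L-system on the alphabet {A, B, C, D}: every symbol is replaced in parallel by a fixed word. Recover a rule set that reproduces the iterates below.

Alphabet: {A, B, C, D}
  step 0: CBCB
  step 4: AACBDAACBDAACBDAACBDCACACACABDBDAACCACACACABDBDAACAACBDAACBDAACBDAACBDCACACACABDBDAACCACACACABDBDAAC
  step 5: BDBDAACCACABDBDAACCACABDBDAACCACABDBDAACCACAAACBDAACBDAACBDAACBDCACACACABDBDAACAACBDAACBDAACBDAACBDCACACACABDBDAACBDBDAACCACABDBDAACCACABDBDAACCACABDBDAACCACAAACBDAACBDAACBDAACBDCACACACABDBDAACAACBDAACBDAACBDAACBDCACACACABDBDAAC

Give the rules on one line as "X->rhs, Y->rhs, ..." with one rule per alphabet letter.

A->BD, B->C, C->AAC, D->ACA

  step 4 ⇒ step 5: AACBDAACBDAACBDAACBDCACACACABDBDAACCACACACABDBDAACAACBDAACBDAACBDAACBDCACACACABDBDAACCACACACABDBDAAC ⇒ BD·BD·AAC·C·ACA·BD·BD·AAC·C·ACA·BD·BD·AAC·C·ACA·BD·BD·AAC·C·ACA·AAC·BD·AAC·BD·AAC·BD·AAC·BD·C·ACA·C·ACA·BD·BD·AAC·AAC·BD·AAC·BD·AAC·BD·AAC·BD·C·ACA·C·ACA·BD·BD·AAC·BD·BD·AAC·C·ACA·BD·BD·AAC·C·ACA·BD·BD·AAC·C·ACA·BD·BD·AAC·C·ACA·AAC·BD·AAC·BD·AAC·BD·AAC·BD·C·ACA·C·ACA·BD·BD·AAC·AAC·BD·AAC·BD·AAC·BD·AAC·BD·C·ACA·C·ACA·BD·BD·AAC
    A ↦ BD
    B ↦ C
    C ↦ AAC
    D ↦ ACA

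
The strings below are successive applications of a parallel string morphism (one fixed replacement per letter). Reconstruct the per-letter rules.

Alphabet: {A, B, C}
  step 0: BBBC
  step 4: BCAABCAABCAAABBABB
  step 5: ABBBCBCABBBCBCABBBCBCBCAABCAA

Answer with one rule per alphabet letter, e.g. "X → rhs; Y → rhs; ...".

A->BC, B->A, C->BB

  step 4 ⇒ step 5: BCAABCAABCAAABBABB ⇒ A·BB·BC·BC·A·BB·BC·BC·A·BB·BC·BC·BC·A·A·BC·A·A
    A ↦ BC
    B ↦ A
    C ↦ BB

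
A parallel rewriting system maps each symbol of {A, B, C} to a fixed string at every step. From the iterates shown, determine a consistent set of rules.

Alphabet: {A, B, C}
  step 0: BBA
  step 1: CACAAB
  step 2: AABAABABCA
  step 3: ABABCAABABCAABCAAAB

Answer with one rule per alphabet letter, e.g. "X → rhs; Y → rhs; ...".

A->AB, B->CA, C->A

  step 2 ⇒ step 3: AABAABABCA ⇒ AB·AB·CA·AB·AB·CA·AB·CA·A·AB
    A ↦ AB
    B ↦ CA
    C ↦ A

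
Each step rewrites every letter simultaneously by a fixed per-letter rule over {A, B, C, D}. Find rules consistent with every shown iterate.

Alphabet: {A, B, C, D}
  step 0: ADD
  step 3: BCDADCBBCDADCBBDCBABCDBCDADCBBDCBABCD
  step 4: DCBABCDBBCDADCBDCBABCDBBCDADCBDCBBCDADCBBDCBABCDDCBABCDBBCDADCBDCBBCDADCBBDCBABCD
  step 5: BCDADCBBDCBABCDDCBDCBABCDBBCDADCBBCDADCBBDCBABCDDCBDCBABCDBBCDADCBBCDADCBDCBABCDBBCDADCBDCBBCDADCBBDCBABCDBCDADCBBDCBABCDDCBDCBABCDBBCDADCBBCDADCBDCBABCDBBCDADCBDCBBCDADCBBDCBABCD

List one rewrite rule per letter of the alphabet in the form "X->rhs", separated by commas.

A->B, B->DCB, C->A, D->BCD

  step 4 ⇒ step 5: DCBABCDBBCDADCBDCBABCDBBCDADCBDCBBCDADCBBDCBABCDDCBABCDBBCDADCBDCBBCDADCBBDCBABCD ⇒ BCD·A·DCB·B·DCB·A·BCD·DCB·DCB·A·BCD·B·BCD·A·DCB·BCD·A·DCB·B·DCB·A·BCD·DCB·DCB·A·BCD·B·BCD·A·DCB·BCD·A·DCB·DCB·A·BCD·B·BCD·A·DCB·DCB·BCD·A·DCB·B·DCB·A·BCD·BCD·A·DCB·B·DCB·A·BCD·DCB·DCB·A·BCD·B·BCD·A·DCB·BCD·A·DCB·DCB·A·BCD·B·BCD·A·DCB·DCB·BCD·A·DCB·B·DCB·A·BCD
    A ↦ B
    B ↦ DCB
    C ↦ A
    D ↦ BCD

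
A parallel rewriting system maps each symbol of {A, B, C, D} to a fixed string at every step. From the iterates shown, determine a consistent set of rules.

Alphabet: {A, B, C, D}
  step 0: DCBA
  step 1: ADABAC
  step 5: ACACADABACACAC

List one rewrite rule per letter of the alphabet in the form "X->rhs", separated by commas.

A->C, B->BA, C->A, D->AD

  step 0 ⇒ step 1: DCBA ⇒ AD·A·BA·C
    A ↦ C
    B ↦ BA
    C ↦ A
    D ↦ AD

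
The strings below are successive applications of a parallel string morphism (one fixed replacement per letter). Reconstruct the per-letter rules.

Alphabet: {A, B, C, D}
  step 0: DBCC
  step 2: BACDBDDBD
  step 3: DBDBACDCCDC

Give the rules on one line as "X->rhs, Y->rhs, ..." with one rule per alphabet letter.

  step 2 ⇒ step 3: BACDBDDBD ⇒ D·BD·BA·C·D·C·C·D·C
    A ↦ BD
    B ↦ D
    C ↦ BA
    D ↦ C

A->BD, B->D, C->BA, D->C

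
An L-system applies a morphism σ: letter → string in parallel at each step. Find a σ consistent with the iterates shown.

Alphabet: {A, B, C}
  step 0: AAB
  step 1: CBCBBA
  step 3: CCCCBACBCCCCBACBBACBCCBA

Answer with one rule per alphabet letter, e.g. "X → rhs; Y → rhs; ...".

  step 0 ⇒ step 1: AAB ⇒ CB·CB·BA
    A ↦ CB
    B ↦ BA
    C ↦ CC  (constrained at step 1)

A->CB, B->BA, C->CC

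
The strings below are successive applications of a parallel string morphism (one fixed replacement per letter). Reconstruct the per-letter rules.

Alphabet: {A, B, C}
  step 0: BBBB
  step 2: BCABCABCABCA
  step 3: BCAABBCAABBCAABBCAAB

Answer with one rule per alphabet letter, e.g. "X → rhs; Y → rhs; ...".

  step 2 ⇒ step 3: BCABCABCABCA ⇒ BC·A·AB·BC·A·AB·BC·A·AB·BC·A·AB
    A ↦ AB
    B ↦ BC
    C ↦ A

A->AB, B->BC, C->A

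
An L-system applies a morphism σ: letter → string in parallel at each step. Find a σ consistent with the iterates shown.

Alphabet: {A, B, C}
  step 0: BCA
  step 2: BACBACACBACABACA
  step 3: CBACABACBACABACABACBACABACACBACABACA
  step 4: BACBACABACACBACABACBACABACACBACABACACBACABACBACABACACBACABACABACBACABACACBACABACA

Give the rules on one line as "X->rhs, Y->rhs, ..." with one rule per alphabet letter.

  step 3 ⇒ step 4: CBACABACBACABACABACBACABACACBACABACA ⇒ BA·CBA·CA·BA·CA·CBA·CA·BA·CBA·CA·BA·CA·CBA·CA·BA·CA·CBA·CA·BA·CBA·CA·BA·CA·CBA·CA·BA·CA·BA·CBA·CA·BA·CA·CBA·CA·BA·CA
    A ↦ CA
    B ↦ CBA
    C ↦ BA

A->CA, B->CBA, C->BA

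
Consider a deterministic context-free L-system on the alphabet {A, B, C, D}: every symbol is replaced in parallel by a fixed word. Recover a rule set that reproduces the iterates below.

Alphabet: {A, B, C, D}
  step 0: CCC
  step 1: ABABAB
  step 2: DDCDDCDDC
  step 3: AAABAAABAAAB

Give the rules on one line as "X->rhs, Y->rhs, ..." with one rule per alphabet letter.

A->DD, B->C, C->AB, D->A

  step 2 ⇒ step 3: DDCDDCDDC ⇒ A·A·AB·A·A·AB·A·A·AB
    C ↦ AB
    D ↦ A
  step 1 ⇒ step 2: ABABAB ⇒ DD·C·DD·C·DD·C
    A ↦ DD
  step 1 ⇒ step 2: ABABAB ⇒ DD·C·DD·C·DD·C
    B ↦ C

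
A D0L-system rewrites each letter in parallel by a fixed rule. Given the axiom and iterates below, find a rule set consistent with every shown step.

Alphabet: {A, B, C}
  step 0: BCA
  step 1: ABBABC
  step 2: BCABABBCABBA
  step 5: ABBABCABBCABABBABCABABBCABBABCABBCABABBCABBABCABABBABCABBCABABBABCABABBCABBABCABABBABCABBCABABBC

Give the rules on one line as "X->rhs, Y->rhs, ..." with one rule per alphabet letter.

A->BC, B->AB, C->BA

  step 1 ⇒ step 2: ABBABC ⇒ BC·AB·AB·BC·AB·BA
    A ↦ BC
    B ↦ AB
    C ↦ BA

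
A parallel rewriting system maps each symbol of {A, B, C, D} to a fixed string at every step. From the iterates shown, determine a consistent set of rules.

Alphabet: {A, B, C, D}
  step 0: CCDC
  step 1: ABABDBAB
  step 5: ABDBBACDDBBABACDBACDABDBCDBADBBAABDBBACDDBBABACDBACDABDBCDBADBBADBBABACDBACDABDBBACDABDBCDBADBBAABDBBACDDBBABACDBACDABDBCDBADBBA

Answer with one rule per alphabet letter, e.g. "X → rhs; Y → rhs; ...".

A->CD, B->BA, C->AB, D->DB

  step 0 ⇒ step 1: CCDC ⇒ AB·AB·DB·AB
    C ↦ AB
    D ↦ DB
    A ↦ CD  (constrained at step 1)
    B ↦ BA  (constrained at step 1)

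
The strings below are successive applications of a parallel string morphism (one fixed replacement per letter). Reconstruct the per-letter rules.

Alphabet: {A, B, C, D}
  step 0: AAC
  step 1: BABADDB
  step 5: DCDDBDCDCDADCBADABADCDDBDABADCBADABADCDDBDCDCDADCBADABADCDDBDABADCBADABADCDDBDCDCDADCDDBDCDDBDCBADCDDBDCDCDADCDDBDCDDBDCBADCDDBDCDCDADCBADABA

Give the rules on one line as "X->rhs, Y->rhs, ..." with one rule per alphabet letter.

A->BA, B->DA, C->DDB, D->DC

  step 0 ⇒ step 1: AAC ⇒ BA·BA·DDB
    A ↦ BA
    C ↦ DDB
    B ↦ DA  (constrained at step 1)
    D ↦ DC  (constrained at step 1)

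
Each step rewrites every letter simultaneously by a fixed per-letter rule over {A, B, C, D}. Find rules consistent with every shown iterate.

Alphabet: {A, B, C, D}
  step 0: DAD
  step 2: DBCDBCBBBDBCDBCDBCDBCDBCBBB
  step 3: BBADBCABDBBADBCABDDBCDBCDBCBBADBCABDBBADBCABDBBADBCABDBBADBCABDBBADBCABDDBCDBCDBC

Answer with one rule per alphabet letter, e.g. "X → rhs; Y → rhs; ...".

A->BBB, B->DBC, C->ABD, D->BBA

  step 2 ⇒ step 3: DBCDBCBBBDBCDBCDBCDBCDBCBBB ⇒ BBA·DBC·ABD·BBA·DBC·ABD·DBC·DBC·DBC·BBA·DBC·ABD·BBA·DBC·ABD·BBA·DBC·ABD·BBA·DBC·ABD·BBA·DBC·ABD·DBC·DBC·DBC
    B ↦ DBC
    C ↦ ABD
    D ↦ BBA
    A ↦ BBB  (constrained at step 0)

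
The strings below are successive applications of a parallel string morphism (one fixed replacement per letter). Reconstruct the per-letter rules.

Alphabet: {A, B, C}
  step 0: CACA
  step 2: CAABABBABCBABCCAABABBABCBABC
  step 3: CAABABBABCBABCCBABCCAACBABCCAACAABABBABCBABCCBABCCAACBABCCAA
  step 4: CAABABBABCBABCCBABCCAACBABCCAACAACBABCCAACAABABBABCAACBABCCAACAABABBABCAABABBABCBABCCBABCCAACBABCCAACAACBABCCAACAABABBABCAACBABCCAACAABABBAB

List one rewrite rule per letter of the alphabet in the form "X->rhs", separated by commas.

  step 3 ⇒ step 4: CAABABBABCBABCCBABCCAACBABCCAACAABABBABCBABCCBABCCAACBABCCAA ⇒ CAA·BAB·BAB·C·BAB·C·C·BAB·C·CAA·C·BAB·C·CAA·CAA·C·BAB·C·CAA·CAA·BAB·BAB·CAA·C·BAB·C·CAA·CAA·BAB·BAB·CAA·BAB·BAB·C·BAB·C·C·BAB·C·CAA·C·BAB·C·CAA·CAA·C·BAB·C·CAA·CAA·BAB·BAB·CAA·C·BAB·C·CAA·CAA·BAB·BAB
    A ↦ BAB
    B ↦ C
    C ↦ CAA

A->BAB, B->C, C->CAA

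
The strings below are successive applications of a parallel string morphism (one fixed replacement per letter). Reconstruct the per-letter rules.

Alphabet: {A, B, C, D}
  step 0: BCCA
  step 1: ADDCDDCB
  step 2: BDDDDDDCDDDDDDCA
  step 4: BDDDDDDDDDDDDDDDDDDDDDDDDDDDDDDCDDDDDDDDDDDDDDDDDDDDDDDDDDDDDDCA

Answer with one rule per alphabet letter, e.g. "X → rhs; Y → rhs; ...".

  step 1 ⇒ step 2: ADDCDDCB ⇒ B·DD·DD·DDC·DD·DD·DDC·A
    A ↦ B
    B ↦ A
    C ↦ DDC
    D ↦ DD

A->B, B->A, C->DDC, D->DD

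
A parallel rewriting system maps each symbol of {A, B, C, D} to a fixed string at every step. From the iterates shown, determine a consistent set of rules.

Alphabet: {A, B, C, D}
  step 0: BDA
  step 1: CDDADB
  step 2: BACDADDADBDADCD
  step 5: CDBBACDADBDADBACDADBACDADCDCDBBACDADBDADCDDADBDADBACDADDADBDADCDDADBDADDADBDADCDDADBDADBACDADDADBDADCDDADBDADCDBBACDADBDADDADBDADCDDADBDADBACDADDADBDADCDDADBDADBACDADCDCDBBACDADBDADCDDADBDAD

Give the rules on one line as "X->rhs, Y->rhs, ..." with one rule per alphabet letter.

  step 1 ⇒ step 2: CDDADB ⇒ BAC·DAD·DAD·B·DAD·CD
    A ↦ B
    B ↦ CD
    C ↦ BAC
    D ↦ DAD

A->B, B->CD, C->BAC, D->DAD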